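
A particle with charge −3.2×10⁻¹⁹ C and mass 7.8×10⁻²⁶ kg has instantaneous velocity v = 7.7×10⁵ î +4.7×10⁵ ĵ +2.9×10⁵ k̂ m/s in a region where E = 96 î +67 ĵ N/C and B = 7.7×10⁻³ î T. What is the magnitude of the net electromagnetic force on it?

|F| ≈ 1.37×10⁻¹⁵ N

v×B = (0, 2230, -3620) N/C.
E + v×B = (96.0, 2300, -3620) N/C.
F = q(E + v×B) = (−3.2×10⁻¹⁹ C)·(96.0, 2300, -3620) = (-3.07×10⁻¹⁷, -7.36×10⁻¹⁶, 1.16×10⁻¹⁵) N.
|F| = 1.37×10⁻¹⁵ N.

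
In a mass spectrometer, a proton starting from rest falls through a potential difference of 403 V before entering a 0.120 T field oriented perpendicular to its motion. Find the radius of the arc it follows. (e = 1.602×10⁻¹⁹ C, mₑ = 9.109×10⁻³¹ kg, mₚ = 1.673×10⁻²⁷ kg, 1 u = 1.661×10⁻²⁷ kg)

r ≈ 0.0242 m

Acceleration: |q|V = ½mv² ⇒ v = √(2|q|V/m) = √(2·1.602×10⁻¹⁹·403/1.673×10⁻²⁷) ≈ 2.778×10⁵ m/s.
In the field: r = mv/(|q|B) = (1.673×10⁻²⁷)(2.778×10⁵)/((1.602×10⁻¹⁹)(0.120)) ≈ 0.0242 m.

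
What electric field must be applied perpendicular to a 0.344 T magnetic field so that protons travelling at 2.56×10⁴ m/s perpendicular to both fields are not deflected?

E = 8810 V/m

For straight-line motion qE = qvB, so E = vB.
E = 2.56×10⁴ × 0.344 = 8810 V/m.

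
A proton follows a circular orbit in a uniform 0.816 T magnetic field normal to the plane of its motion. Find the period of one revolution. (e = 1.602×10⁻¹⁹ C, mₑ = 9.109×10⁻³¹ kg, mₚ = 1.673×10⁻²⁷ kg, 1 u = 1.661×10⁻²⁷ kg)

T ≈ 8.04×10⁻⁸ s

The cyclotron period depends only on m, q, B: T = 2πm/(|q|B).
T = 2π(1.673×10⁻²⁷)/((1.602×10⁻¹⁹)(0.816)) ≈ 8.04×10⁻⁸ s.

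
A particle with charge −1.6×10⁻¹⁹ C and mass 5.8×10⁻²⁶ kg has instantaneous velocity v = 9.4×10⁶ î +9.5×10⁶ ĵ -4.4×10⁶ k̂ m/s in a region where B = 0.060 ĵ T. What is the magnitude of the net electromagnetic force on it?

|F| ≈ 9.96×10⁻¹⁴ N

v×B = (2.64×10⁵, 0, 5.64×10⁵) N/C.
F = q v×B = (−1.6×10⁻¹⁹ C)·(2.64×10⁵, 0, 5.64×10⁵) = (-4.22×10⁻¹⁴, 0, -9.02×10⁻¹⁴) N.
|F| = 9.96×10⁻¹⁴ N.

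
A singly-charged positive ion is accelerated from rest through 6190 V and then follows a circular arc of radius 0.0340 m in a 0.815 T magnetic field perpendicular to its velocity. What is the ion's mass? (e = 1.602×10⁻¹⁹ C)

m ≈ 9.94×10⁻²⁷ kg

Combine |q|V = ½mv² and r = mv/(|q|B): eliminate v to get m = qB²r²/(2V).
m = (1.602×10⁻¹⁹)(0.815)²(0.0340)²/(2·6190) ≈ 9.94×10⁻²⁷ kg.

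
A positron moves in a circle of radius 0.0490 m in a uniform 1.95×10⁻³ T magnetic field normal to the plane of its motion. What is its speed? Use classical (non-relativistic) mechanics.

v ≈ 1.68×10⁷ m/s

From |q|vB = mv²/r, v = |q|Br/m.
v = (1.602×10⁻¹⁹)(1.95×10⁻³)(0.0490)/9.109×10⁻³¹ ≈ 1.68×10⁷ m/s.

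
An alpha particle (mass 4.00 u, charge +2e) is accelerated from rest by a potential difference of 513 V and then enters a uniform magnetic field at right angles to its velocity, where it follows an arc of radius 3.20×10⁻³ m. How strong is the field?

v = √(2|q|V/m) = √(2·3.204×10⁻¹⁹·513/6.644×10⁻²⁷) ≈ 2.224×10⁵ m/s.
B = mv/(|q|r) = (6.644×10⁻²⁷)(2.224×10⁵)/((3.204×10⁻¹⁹)(3.20×10⁻³)) ≈ 1.44 T.

B ≈ 1.44 T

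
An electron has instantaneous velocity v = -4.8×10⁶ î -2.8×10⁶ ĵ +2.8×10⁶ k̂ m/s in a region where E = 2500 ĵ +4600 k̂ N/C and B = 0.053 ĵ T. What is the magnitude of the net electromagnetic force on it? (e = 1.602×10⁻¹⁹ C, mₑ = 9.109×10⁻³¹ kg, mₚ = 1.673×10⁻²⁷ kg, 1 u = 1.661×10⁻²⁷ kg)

|F| ≈ 4.65×10⁻¹⁴ N

v×B = (-1.48×10⁵, 0, -2.54×10⁵) N/C.
E + v×B = (-1.48×10⁵, 2500, -2.50×10⁵) N/C.
F = q(E + v×B) = (−1.602×10⁻¹⁹ C)·(-1.48×10⁵, 2500, -2.50×10⁵) = (2.38×10⁻¹⁴, -4.00×10⁻¹⁶, 4.00×10⁻¹⁴) N.
|F| = 4.65×10⁻¹⁴ N.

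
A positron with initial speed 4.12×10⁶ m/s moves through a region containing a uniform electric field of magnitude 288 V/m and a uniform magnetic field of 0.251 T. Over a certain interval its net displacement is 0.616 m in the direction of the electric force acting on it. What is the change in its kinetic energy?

ΔKE ≈ 2.84×10⁻¹⁷ J

The magnetic force is always ⟂ v and does no work; only the electric force changes KE.
ΔKE = F_E · d = |q|E d = (1.602×10⁻¹⁹)(288)(0.616) ≈ 2.84×10⁻¹⁷ J.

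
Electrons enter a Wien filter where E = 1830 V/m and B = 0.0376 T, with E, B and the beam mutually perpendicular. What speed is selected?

For undeflected motion the electric and magnetic forces balance: qE = qvB.
v = E/B = 1830/0.0376 = 4.87×10⁴ m/s.

v = 4.87×10⁴ m/s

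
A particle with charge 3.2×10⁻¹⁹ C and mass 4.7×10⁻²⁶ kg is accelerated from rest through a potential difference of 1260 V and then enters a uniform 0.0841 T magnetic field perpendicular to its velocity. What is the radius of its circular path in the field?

r ≈ 0.229 m

Acceleration: |q|V = ½mv² ⇒ v = √(2|q|V/m) = √(2·3.2×10⁻¹⁹·1260/4.7×10⁻²⁶) ≈ 1.310×10⁵ m/s.
In the field: r = mv/(|q|B) = (4.7×10⁻²⁶)(1.310×10⁵)/((3.2×10⁻¹⁹)(0.0841)) ≈ 0.229 m.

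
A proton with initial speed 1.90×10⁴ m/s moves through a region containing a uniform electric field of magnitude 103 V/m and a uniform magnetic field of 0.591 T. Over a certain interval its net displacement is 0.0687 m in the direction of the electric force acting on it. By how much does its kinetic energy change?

The magnetic force is always ⟂ v and does no work; only the electric force changes KE.
ΔKE = F_E · d = |q|E d = (1.602×10⁻¹⁹)(103)(0.0687) ≈ 1.13×10⁻¹⁸ J.

ΔKE ≈ 1.13×10⁻¹⁸ J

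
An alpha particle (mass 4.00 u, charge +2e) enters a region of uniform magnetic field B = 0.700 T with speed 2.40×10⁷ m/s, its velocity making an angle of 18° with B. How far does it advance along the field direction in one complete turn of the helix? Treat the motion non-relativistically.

v∥ = v cosθ = 2.40×10⁷·cos18° ≈ 2.283×10⁷ m/s.
T = 2πm/(|q|B) = 2π(6.644×10⁻²⁷)/((3.204×10⁻¹⁹)(0.700)) ≈ 1.861×10⁻⁷ s.
pitch = v∥ T = (2.283×10⁷)(1.861×10⁻⁷) ≈ 4.25 m.

p ≈ 4.25 m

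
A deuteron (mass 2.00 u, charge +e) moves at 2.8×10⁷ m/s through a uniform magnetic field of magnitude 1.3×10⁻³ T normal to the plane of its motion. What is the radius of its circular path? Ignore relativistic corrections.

r ≈ 450 m

The magnetic force provides the centripetal force: |q|vB = mv²/r.
r = mv/(|q|B) = (3.322×10⁻²⁷)(2.8×10⁷)/((1.602×10⁻¹⁹)(1.3×10⁻³)) ≈ 450 m.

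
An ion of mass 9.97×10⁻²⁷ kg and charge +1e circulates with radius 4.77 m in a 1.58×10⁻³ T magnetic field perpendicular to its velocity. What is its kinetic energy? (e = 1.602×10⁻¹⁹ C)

KE ≈ 456 eV

v = |q|Br/m, then KE = ½mv² = (qBr)²/(2m).
v = (1.602×10⁻¹⁹)(1.58×10⁻³)(4.77)/9.97×10⁻²⁷ ≈ 1.211×10⁵ m/s.
KE = ½(9.97×10⁻²⁷)(1.211×10⁵)² ≈ 7.31×10⁻¹⁷ J = 456 eV.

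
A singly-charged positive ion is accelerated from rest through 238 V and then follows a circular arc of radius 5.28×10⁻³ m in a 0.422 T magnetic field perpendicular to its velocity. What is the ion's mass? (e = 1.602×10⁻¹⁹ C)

m ≈ 1.67×10⁻²⁷ kg

Combine |q|V = ½mv² and r = mv/(|q|B): eliminate v to get m = qB²r²/(2V).
m = (1.602×10⁻¹⁹)(0.422)²(5.28×10⁻³)²/(2·238) ≈ 1.67×10⁻²⁷ kg.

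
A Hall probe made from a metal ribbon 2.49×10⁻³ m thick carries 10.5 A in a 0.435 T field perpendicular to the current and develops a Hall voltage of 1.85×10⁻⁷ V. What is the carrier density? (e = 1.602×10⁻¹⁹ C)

From V_H = IB/(n e t), n = IB/(V_H e t).
n = (10.5)(0.435)/((1.85×10⁻⁷)(1.602×10⁻¹⁹)(2.49×10⁻³)) ≈ 6.19×10²⁸ m⁻³.

n ≈ 6.19×10²⁸ m⁻³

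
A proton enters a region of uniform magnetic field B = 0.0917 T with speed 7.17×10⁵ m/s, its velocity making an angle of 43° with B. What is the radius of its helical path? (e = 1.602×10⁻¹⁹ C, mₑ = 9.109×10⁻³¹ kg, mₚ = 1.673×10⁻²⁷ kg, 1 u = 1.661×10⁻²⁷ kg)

r ≈ 0.0557 m

v⊥ = v sinθ = 7.17×10⁵·sin43° ≈ 4.890×10⁵ m/s.
r = m v⊥/(|q|B) = (1.673×10⁻²⁷)(4.890×10⁵)/((1.602×10⁻¹⁹)(0.0917)) ≈ 0.0557 m.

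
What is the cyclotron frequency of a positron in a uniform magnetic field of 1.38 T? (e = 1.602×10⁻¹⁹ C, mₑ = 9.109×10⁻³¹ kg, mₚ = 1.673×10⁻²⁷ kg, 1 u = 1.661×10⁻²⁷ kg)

f = |q|B/(2πm).
f = (1.602×10⁻¹⁹)(1.38)/(2π·9.109×10⁻³¹) ≈ 3.86×10¹⁰ Hz.

f ≈ 3.86×10¹⁰ Hz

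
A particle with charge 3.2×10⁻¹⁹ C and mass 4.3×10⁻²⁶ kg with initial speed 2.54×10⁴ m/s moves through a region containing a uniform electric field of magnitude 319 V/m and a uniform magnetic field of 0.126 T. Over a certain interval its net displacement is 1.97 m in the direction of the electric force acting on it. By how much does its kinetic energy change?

The magnetic force is always ⟂ v and does no work; only the electric force changes KE.
ΔKE = F_E · d = |q|E d = (3.2×10⁻¹⁹)(319)(1.97) ≈ 2.01×10⁻¹⁶ J.

ΔKE ≈ 2.01×10⁻¹⁶ J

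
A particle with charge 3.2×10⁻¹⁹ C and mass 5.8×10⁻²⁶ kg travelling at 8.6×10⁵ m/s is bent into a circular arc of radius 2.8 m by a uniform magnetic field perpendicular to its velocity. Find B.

B ≈ 0.056 T

From |q|vB = mv²/r, B = mv/(|q|r).
B = (5.8×10⁻²⁶)(8.6×10⁵)/((3.2×10⁻¹⁹)(2.8)) ≈ 0.056 T.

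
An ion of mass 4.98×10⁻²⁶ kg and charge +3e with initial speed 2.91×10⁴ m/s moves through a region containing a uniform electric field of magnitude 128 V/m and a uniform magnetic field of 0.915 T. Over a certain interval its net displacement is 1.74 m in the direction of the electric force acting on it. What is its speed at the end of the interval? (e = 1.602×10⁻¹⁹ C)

v_f ≈ 7.17×10⁴ m/s

B does no work; ΔKE = |q|E d.
½mv_f² = ½mv₀² + |q|Ed = ½(4.98×10⁻²⁶)(2.91×10⁴)² + (4.806×10⁻¹⁹)(128)(1.74) ≈ 2.109×10⁻¹⁷ J + 1.070×10⁻¹⁶ J ≈ 1.281×10⁻¹⁶ J.
v_f = √(2·1.281×10⁻¹⁶/4.98×10⁻²⁶) ≈ 7.17×10⁴ m/s.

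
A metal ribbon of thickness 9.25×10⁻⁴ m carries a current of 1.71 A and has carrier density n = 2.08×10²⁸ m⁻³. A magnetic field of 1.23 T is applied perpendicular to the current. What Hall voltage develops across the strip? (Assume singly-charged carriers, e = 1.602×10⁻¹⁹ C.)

V_H ≈ 6.82×10⁻⁷ V

V_H = IB/(n e t).
V_H = (1.71)(1.23)/((2.08×10²⁸)(1.602×10⁻¹⁹)(9.25×10⁻⁴)) ≈ 6.82×10⁻⁷ V.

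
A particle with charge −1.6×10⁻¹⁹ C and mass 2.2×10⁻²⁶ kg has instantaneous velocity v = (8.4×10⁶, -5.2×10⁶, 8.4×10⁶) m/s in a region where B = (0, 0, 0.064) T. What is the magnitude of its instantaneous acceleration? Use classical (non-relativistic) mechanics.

v×B = (-3.33×10⁵, -5.38×10⁵, 0) N/C.
F = q v×B = (−1.6×10⁻¹⁹ C)·(-3.33×10⁵, -5.38×10⁵, 0) = (5.32×10⁻¹⁴, 8.60×10⁻¹⁴, 0) N.
|a| = |F|/m = 1.012×10⁻¹³/2.2×10⁻²⁶ ≈ 4.60×10¹² m/s².

|a| ≈ 4.60×10¹² m/s²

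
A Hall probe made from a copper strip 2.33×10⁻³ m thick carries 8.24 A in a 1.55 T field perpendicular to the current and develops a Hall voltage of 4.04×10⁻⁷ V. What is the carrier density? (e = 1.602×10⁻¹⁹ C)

n ≈ 8.47×10²⁸ m⁻³

From V_H = IB/(n e t), n = IB/(V_H e t).
n = (8.24)(1.55)/((4.04×10⁻⁷)(1.602×10⁻¹⁹)(2.33×10⁻³)) ≈ 8.47×10²⁸ m⁻³.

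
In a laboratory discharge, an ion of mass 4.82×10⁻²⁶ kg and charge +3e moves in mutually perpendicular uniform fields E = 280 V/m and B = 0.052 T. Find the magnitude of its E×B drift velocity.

v_d ≈ 5400 m/s

The E×B drift speed is v_d = E/B.
v_d = 280/0.052 = 5400 m/s.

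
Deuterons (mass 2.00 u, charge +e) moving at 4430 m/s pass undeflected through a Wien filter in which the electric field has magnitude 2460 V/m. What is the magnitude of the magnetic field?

B = 0.555 T

Balance of forces in the selector: qE = qvB ⇒ B = E/v.
B = 2460/4430 = 0.555 T.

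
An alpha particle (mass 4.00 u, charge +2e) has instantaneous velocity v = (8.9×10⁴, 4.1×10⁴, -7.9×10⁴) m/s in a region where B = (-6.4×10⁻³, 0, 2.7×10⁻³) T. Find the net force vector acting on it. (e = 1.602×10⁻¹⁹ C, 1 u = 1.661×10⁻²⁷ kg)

v×B = (111, 265, 262) N/C.
F = q v×B = (3.204×10⁻¹⁹ C)·(111, 265, 262) = (3.55×10⁻¹⁷, 8.50×10⁻¹⁷, 8.41×10⁻¹⁷) N.

F ≈ (3.55×10⁻¹⁷, 8.50×10⁻¹⁷, 8.41×10⁻¹⁷) N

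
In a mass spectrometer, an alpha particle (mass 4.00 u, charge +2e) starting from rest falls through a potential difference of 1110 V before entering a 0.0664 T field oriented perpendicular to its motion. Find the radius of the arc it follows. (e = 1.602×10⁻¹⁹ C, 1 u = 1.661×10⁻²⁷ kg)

Acceleration: |q|V = ½mv² ⇒ v = √(2|q|V/m) = √(2·3.204×10⁻¹⁹·1110/6.644×10⁻²⁷) ≈ 3.272×10⁵ m/s.
In the field: r = mv/(|q|B) = (6.644×10⁻²⁷)(3.272×10⁵)/((3.204×10⁻¹⁹)(0.0664)) ≈ 0.102 m.

r ≈ 0.102 m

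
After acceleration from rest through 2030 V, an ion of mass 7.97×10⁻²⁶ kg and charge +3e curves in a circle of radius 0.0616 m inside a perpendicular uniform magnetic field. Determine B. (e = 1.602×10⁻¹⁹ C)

B ≈ 0.421 T

v = √(2|q|V/m) = √(2·4.806×10⁻¹⁹·2030/7.97×10⁻²⁶) ≈ 1.565×10⁵ m/s.
B = mv/(|q|r) = (7.97×10⁻²⁶)(1.565×10⁵)/((4.806×10⁻¹⁹)(0.0616)) ≈ 0.421 T.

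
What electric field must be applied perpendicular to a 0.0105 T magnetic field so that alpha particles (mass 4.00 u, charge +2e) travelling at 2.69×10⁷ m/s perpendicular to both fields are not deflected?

For straight-line motion qE = qvB, so E = vB.
E = 2.69×10⁷ × 0.0105 = 2.82×10⁵ V/m.

E = 2.82×10⁵ V/m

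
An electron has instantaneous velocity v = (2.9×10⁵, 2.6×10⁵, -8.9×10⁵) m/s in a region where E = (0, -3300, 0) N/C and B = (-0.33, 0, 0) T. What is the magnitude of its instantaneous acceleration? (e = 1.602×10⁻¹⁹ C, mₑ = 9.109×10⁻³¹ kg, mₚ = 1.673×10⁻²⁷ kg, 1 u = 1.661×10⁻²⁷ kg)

v×B = (0, 2.94×10⁵, 8.58×10⁴) N/C.
E + v×B = (0, 2.90×10⁵, 8.58×10⁴) N/C.
F = q(E + v×B) = (−1.602×10⁻¹⁹ C)·(0, 2.90×10⁵, 8.58×10⁴) = (0, -4.65×10⁻¹⁴, -1.37×10⁻¹⁴) N.
|a| = |F|/m = 4.851×10⁻¹⁴/9.109×10⁻³¹ ≈ 5.33×10¹⁶ m/s².

|a| ≈ 5.33×10¹⁶ m/s²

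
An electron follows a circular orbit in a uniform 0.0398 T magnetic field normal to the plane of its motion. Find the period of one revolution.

T ≈ 8.98×10⁻¹⁰ s

The cyclotron period depends only on m, q, B: T = 2πm/(|q|B).
T = 2π(9.109×10⁻³¹)/((1.602×10⁻¹⁹)(0.0398)) ≈ 8.98×10⁻¹⁰ s.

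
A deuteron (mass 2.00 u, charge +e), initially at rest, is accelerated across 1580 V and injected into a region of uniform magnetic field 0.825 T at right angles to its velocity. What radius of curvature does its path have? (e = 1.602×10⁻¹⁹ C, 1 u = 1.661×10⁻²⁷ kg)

Acceleration: |q|V = ½mv² ⇒ v = √(2|q|V/m) = √(2·1.602×10⁻¹⁹·1580/3.322×10⁻²⁷) ≈ 3.904×10⁵ m/s.
In the field: r = mv/(|q|B) = (3.322×10⁻²⁷)(3.904×10⁵)/((1.602×10⁻¹⁹)(0.825)) ≈ 9.81×10⁻³ m.

r ≈ 9.81×10⁻³ m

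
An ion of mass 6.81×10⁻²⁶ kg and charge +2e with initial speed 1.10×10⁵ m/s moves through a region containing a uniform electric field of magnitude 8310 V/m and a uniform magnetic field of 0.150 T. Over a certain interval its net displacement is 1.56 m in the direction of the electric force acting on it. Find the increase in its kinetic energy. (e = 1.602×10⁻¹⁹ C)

ΔKE ≈ 4.15×10⁻¹⁵ J

The magnetic force is always ⟂ v and does no work; only the electric force changes KE.
ΔKE = F_E · d = |q|E d = (3.204×10⁻¹⁹)(8310)(1.56) ≈ 4.15×10⁻¹⁵ J.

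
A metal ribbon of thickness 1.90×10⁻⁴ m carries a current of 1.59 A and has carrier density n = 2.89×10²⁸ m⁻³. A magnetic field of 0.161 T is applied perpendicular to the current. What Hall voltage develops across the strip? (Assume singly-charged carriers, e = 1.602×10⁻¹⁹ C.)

V_H ≈ 2.91×10⁻⁷ V

V_H = IB/(n e t).
V_H = (1.59)(0.161)/((2.89×10²⁸)(1.602×10⁻¹⁹)(1.90×10⁻⁴)) ≈ 2.91×10⁻⁷ V.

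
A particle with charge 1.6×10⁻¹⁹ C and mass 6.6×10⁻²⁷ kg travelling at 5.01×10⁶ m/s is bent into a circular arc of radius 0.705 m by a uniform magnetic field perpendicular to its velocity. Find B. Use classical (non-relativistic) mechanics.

From |q|vB = mv²/r, B = mv/(|q|r).
B = (6.6×10⁻²⁷)(5.01×10⁶)/((1.6×10⁻¹⁹)(0.705)) ≈ 0.293 T.

B ≈ 0.293 T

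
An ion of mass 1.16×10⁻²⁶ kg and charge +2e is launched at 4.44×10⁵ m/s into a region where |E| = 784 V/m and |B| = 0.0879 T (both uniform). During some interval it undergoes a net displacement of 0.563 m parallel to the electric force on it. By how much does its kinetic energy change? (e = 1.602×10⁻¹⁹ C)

The magnetic force is always ⟂ v and does no work; only the electric force changes KE.
ΔKE = F_E · d = |q|E d = (3.204×10⁻¹⁹)(784)(0.563) ≈ 1.41×10⁻¹⁶ J.

ΔKE ≈ 1.41×10⁻¹⁶ J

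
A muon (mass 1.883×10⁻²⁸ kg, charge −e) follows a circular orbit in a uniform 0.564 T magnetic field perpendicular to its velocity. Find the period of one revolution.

T ≈ 1.31×10⁻⁸ s

The cyclotron period depends only on m, q, B: T = 2πm/(|q|B).
T = 2π(1.883×10⁻²⁸)/((1.602×10⁻¹⁹)(0.564)) ≈ 1.31×10⁻⁸ s.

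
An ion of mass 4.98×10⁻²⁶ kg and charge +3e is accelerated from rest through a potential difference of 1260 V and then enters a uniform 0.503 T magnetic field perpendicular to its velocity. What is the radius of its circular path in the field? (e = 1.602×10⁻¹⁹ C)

r ≈ 0.0321 m

Acceleration: |q|V = ½mv² ⇒ v = √(2|q|V/m) = √(2·4.806×10⁻¹⁹·1260/4.98×10⁻²⁶) ≈ 1.559×10⁵ m/s.
In the field: r = mv/(|q|B) = (4.98×10⁻²⁶)(1.559×10⁵)/((4.806×10⁻¹⁹)(0.503)) ≈ 0.0321 m.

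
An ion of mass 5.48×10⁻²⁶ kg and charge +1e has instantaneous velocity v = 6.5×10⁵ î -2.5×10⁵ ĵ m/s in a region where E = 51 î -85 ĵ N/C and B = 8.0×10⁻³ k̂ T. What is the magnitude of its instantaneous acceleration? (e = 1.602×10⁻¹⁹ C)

v×B = (-2000, -5200, 0) N/C.
E + v×B = (-1950, -5280, 0) N/C.
F = q(E + v×B) = (1.602×10⁻¹⁹ C)·(-1950, -5280, 0) = (-3.12×10⁻¹⁶, -8.47×10⁻¹⁶, 0) N.
|a| = |F|/m = 9.024×10⁻¹⁶/5.48×10⁻²⁶ ≈ 1.65×10¹⁰ m/s².

|a| ≈ 1.65×10¹⁰ m/s²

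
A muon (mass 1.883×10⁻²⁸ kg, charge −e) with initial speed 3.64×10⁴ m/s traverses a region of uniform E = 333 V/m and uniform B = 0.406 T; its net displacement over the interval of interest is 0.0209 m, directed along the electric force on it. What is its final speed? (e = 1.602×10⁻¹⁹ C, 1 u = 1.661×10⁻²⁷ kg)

v_f ≈ 1.15×10⁵ m/s

B does no work; ΔKE = |q|E d.
½mv_f² = ½mv₀² + |q|Ed = ½(1.883×10⁻²⁸)(3.64×10⁴)² + (1.602×10⁻¹⁹)(333)(0.0209) ≈ 1.247×10⁻¹⁹ J + 1.115×10⁻¹⁸ J ≈ 1.240×10⁻¹⁸ J.
v_f = √(2·1.240×10⁻¹⁸/1.883×10⁻²⁸) ≈ 1.15×10⁵ m/s.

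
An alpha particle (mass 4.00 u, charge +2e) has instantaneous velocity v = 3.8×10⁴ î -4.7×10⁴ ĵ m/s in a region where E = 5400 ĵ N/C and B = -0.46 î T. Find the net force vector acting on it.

v×B = (0, 0, -2.16×10⁴) N/C.
E + v×B = (0, 5400, -2.16×10⁴) N/C.
F = q(E + v×B) = (3.204×10⁻¹⁹ C)·(0, 5400, -2.16×10⁴) = (0, 1.73×10⁻¹⁵, -6.93×10⁻¹⁵) N.

F ≈ (0, 1.73×10⁻¹⁵, -6.93×10⁻¹⁵) N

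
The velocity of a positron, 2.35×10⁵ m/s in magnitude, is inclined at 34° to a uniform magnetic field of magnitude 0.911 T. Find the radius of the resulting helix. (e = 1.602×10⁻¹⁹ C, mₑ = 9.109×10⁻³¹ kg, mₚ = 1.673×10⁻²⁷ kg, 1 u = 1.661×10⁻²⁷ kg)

v⊥ = v sinθ = 2.35×10⁵·sin34° ≈ 1.314×10⁵ m/s.
r = m v⊥/(|q|B) = (9.109×10⁻³¹)(1.314×10⁵)/((1.602×10⁻¹⁹)(0.911)) ≈ 8.20×10⁻⁷ m.

r ≈ 8.20×10⁻⁷ m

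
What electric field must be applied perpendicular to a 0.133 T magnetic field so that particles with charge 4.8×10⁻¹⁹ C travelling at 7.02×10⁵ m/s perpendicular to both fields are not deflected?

E = 9.34×10⁴ V/m

For straight-line motion qE = qvB, so E = vB.
E = 7.02×10⁵ × 0.133 = 9.34×10⁴ V/m.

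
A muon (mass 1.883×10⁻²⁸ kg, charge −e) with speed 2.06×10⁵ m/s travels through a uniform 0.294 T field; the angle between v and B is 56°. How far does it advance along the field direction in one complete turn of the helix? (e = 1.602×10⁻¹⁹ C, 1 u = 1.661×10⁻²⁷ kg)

p ≈ 2.89×10⁻³ m

v∥ = v cosθ = 2.06×10⁵·cos56° ≈ 1.152×10⁵ m/s.
T = 2πm/(|q|B) = 2π(1.883×10⁻²⁸)/((1.602×10⁻¹⁹)(0.294)) ≈ 2.512×10⁻⁸ s.
pitch = v∥ T = (1.152×10⁵)(2.512×10⁻⁸) ≈ 2.89×10⁻³ m.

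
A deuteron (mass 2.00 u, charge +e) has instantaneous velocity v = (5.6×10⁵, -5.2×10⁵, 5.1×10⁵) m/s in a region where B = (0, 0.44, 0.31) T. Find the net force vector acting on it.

F ≈ (-6.18×10⁻¹⁴, -2.78×10⁻¹⁴, 3.95×10⁻¹⁴) N

v×B = (-3.86×10⁵, -1.74×10⁵, 2.46×10⁵) N/C.
F = q v×B = (1.602×10⁻¹⁹ C)·(-3.86×10⁵, -1.74×10⁵, 2.46×10⁵) = (-6.18×10⁻¹⁴, -2.78×10⁻¹⁴, 3.95×10⁻¹⁴) N.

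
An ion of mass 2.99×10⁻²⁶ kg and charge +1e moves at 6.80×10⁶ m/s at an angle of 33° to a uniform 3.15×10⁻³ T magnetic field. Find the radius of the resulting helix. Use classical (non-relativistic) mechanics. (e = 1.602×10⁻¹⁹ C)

r ≈ 219 m

v⊥ = v sinθ = 6.80×10⁶·sin33° ≈ 3.704×10⁶ m/s.
r = m v⊥/(|q|B) = (2.99×10⁻²⁶)(3.704×10⁶)/((1.602×10⁻¹⁹)(3.15×10⁻³)) ≈ 219 m.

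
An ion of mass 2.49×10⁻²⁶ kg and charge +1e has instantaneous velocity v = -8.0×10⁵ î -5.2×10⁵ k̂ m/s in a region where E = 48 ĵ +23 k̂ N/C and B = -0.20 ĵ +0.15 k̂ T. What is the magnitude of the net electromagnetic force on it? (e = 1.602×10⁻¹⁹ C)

|F| ≈ 3.61×10⁻¹⁴ N

v×B = (-1.04×10⁵, 1.20×10⁵, 1.60×10⁵) N/C.
E + v×B = (-1.04×10⁵, 1.20×10⁵, 1.60×10⁵) N/C.
F = q(E + v×B) = (1.602×10⁻¹⁹ C)·(-1.04×10⁵, 1.20×10⁵, 1.60×10⁵) = (-1.67×10⁻¹⁴, 1.92×10⁻¹⁴, 2.56×10⁻¹⁴) N.
|F| = 3.61×10⁻¹⁴ N.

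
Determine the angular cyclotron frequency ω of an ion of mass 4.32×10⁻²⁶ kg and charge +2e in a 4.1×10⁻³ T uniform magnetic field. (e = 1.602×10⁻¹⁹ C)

ω ≈ 3.0×10⁴ rad/s

ω = |q|B/m.
ω = (3.204×10⁻¹⁹)(4.1×10⁻³)/4.32×10⁻²⁶ ≈ 3.0×10⁴ rad/s.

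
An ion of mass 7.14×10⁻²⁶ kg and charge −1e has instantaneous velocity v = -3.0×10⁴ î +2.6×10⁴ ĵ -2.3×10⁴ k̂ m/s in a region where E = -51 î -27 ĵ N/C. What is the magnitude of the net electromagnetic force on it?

|F| ≈ 9.24×10⁻¹⁸ N

Only an electric field acts, so F = qE = (−1.602×10⁻¹⁹ C)·(-51.0, -27.0, 0) = (8.17×10⁻¹⁸, 4.33×10⁻¹⁸, 0) N.
|F| = 9.24×10⁻¹⁸ N.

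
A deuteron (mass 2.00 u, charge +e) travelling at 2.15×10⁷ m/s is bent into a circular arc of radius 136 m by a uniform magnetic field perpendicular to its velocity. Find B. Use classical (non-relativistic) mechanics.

From |q|vB = mv²/r, B = mv/(|q|r).
B = (3.322×10⁻²⁷)(2.15×10⁷)/((1.602×10⁻¹⁹)(136)) ≈ 3.28×10⁻³ T.

B ≈ 3.28×10⁻³ T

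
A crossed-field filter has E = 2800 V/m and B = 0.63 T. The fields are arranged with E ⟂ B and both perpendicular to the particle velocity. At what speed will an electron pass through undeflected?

v = 4400 m/s

Straight-line motion ⇒ electric and magnetic forces cancel, so E = vB.
v = E/B = 2800/0.63 = 4400 m/s.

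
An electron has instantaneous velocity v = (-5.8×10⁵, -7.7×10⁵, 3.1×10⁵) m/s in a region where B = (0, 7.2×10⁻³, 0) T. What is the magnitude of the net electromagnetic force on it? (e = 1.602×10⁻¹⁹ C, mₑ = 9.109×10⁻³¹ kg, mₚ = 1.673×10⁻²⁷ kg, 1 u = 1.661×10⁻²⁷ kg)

|F| ≈ 7.59×10⁻¹⁶ N

v×B = (-2230, 0, -4180) N/C.
F = q v×B = (−1.602×10⁻¹⁹ C)·(-2230, 0, -4180) = (3.58×10⁻¹⁶, 0, 6.69×10⁻¹⁶) N.
|F| = 7.59×10⁻¹⁶ N.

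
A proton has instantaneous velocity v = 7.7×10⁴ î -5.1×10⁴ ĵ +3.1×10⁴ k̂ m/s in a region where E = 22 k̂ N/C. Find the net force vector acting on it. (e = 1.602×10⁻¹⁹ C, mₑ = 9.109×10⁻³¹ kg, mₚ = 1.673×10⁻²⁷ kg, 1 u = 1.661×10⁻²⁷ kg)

F ≈ (0, 0, 3.52×10⁻¹⁸) N

Only an electric field acts, so F = qE = (1.602×10⁻¹⁹ C)·(0, 0, 22.0) = (0, 0, 3.52×10⁻¹⁸) N.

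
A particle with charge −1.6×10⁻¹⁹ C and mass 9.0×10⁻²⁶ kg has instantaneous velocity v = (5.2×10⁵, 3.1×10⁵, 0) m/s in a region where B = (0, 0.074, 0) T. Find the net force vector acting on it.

F ≈ (0, 0, -6.16×10⁻¹⁵) N

v×B = (0, 0, 3.85×10⁴) N/C.
F = q v×B = (−1.6×10⁻¹⁹ C)·(0, 0, 3.85×10⁴) = (0, 0, -6.16×10⁻¹⁵) N.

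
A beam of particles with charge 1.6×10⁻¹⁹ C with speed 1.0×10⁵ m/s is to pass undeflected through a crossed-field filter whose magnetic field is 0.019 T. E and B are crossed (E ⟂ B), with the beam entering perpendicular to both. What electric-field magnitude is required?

E = 1900 V/m

For straight-line motion qE = qvB, so E = vB.
E = 1.0×10⁵ × 0.019 = 1900 V/m.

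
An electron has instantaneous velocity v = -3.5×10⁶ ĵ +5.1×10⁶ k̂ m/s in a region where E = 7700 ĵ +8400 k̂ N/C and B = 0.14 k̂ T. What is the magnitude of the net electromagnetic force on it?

v×B = (-4.90×10⁵, 0, 0) N/C.
E + v×B = (-4.90×10⁵, 7700, 8400) N/C.
F = q(E + v×B) = (−1.602×10⁻¹⁹ C)·(-4.90×10⁵, 7700, 8400) = (7.85×10⁻¹⁴, -1.23×10⁻¹⁵, -1.35×10⁻¹⁵) N.
|F| = 7.85×10⁻¹⁴ N.

|F| ≈ 7.85×10⁻¹⁴ N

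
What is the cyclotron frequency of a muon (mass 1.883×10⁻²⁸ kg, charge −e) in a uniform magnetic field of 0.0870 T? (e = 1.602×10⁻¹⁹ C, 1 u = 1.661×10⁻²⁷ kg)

f ≈ 1.18×10⁷ Hz

f = |q|B/(2πm).
f = (1.602×10⁻¹⁹)(0.0870)/(2π·1.883×10⁻²⁸) ≈ 1.18×10⁷ Hz.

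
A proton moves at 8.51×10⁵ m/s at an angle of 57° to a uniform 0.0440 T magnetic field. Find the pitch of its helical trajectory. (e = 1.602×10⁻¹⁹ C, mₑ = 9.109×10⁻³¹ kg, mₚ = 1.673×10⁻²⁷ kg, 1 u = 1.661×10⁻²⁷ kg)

p ≈ 0.691 m

v∥ = v cosθ = 8.51×10⁵·cos57° ≈ 4.635×10⁵ m/s.
T = 2πm/(|q|B) = 2π(1.673×10⁻²⁷)/((1.602×10⁻¹⁹)(0.0440)) ≈ 1.491×10⁻⁶ s.
pitch = v∥ T = (4.635×10⁵)(1.491×10⁻⁶) ≈ 0.691 m.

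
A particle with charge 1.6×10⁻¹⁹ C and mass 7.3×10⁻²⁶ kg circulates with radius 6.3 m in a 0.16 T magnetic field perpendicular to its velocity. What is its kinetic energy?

KE ≈ 1.1×10⁶ eV

v = |q|Br/m, then KE = ½mv² = (qBr)²/(2m).
v = (1.6×10⁻¹⁹)(0.16)(6.3)/7.3×10⁻²⁶ ≈ 2.209×10⁶ m/s.
KE = ½(7.3×10⁻²⁶)(2.209×10⁶)² ≈ 1.8×10⁻¹³ J = 1.1×10⁶ eV.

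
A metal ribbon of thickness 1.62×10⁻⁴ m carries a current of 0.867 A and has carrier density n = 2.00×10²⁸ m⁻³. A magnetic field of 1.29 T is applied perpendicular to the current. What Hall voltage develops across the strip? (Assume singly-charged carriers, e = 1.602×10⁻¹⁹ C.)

V_H ≈ 2.15×10⁻⁶ V

V_H = IB/(n e t).
V_H = (0.867)(1.29)/((2.00×10²⁸)(1.602×10⁻¹⁹)(1.62×10⁻⁴)) ≈ 2.15×10⁻⁶ V.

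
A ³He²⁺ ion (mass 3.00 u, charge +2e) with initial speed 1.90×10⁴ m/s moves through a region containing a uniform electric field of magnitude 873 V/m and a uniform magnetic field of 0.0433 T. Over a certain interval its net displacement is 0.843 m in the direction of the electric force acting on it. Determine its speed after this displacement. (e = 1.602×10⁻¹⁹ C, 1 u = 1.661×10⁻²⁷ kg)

v_f ≈ 3.08×10⁵ m/s

B does no work; ΔKE = |q|E d.
½mv_f² = ½mv₀² + |q|Ed = ½(4.983×10⁻²⁷)(1.90×10⁴)² + (3.204×10⁻¹⁹)(873)(0.843) ≈ 8.994×10⁻¹⁹ J + 2.358×10⁻¹⁶ J ≈ 2.367×10⁻¹⁶ J.
v_f = √(2·2.367×10⁻¹⁶/4.983×10⁻²⁷) ≈ 3.08×10⁵ m/s.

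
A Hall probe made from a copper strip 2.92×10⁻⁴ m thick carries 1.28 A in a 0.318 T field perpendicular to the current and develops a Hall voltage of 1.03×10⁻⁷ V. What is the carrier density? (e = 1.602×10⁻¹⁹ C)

From V_H = IB/(n e t), n = IB/(V_H e t).
n = (1.28)(0.318)/((1.03×10⁻⁷)(1.602×10⁻¹⁹)(2.92×10⁻⁴)) ≈ 8.45×10²⁸ m⁻³.

n ≈ 8.45×10²⁸ m⁻³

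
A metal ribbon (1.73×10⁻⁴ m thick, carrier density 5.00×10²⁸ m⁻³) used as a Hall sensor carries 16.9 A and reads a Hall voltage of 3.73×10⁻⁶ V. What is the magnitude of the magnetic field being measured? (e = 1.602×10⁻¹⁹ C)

B ≈ 0.306 T

From V_H = IB/(n e t), B = V_H n e t / I.
B = (3.73×10⁻⁶)(5.00×10²⁸)(1.602×10⁻¹⁹)(1.73×10⁻⁴)/16.9 ≈ 0.306 T.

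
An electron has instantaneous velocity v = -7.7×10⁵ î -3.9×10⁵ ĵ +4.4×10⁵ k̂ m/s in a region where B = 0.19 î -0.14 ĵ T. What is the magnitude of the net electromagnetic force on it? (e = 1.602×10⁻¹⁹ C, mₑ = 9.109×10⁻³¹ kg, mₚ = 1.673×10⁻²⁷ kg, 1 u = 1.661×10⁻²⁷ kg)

v×B = (6.16×10⁴, 8.36×10⁴, 1.82×10⁵) N/C.
F = q v×B = (−1.602×10⁻¹⁹ C)·(6.16×10⁴, 8.36×10⁴, 1.82×10⁵) = (-9.87×10⁻¹⁵, -1.34×10⁻¹⁴, -2.91×10⁻¹⁴) N.
|F| = 3.36×10⁻¹⁴ N.

|F| ≈ 3.36×10⁻¹⁴ N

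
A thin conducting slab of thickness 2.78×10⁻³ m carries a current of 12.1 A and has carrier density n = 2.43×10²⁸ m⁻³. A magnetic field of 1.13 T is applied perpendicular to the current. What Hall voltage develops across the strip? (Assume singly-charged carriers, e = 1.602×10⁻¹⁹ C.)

V_H ≈ 1.26×10⁻⁶ V

V_H = IB/(n e t).
V_H = (12.1)(1.13)/((2.43×10²⁸)(1.602×10⁻¹⁹)(2.78×10⁻³)) ≈ 1.26×10⁻⁶ V.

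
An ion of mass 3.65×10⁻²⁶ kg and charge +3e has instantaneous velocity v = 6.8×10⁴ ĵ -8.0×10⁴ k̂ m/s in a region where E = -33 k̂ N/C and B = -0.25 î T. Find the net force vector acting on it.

F ≈ (0, 9.61×10⁻¹⁵, 8.15×10⁻¹⁵) N

v×B = (0, 2.00×10⁴, 1.70×10⁴) N/C.
E + v×B = (0, 2.00×10⁴, 1.70×10⁴) N/C.
F = q(E + v×B) = (4.806×10⁻¹⁹ C)·(0, 2.00×10⁴, 1.70×10⁴) = (0, 9.61×10⁻¹⁵, 8.15×10⁻¹⁵) N.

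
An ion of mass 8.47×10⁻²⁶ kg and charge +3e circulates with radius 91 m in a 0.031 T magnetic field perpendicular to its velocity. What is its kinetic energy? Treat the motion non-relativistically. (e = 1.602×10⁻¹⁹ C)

KE ≈ 6.8×10⁷ eV

v = |q|Br/m, then KE = ½mv² = (qBr)²/(2m).
v = (4.806×10⁻¹⁹)(0.031)(91)/8.47×10⁻²⁶ ≈ 1.601×10⁷ m/s.
KE = ½(8.47×10⁻²⁶)(1.601×10⁷)² ≈ 1.1×10⁻¹¹ J = 6.8×10⁷ eV.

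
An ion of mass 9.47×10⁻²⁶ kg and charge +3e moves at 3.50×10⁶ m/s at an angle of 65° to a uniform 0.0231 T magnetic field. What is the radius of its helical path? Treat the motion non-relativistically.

v⊥ = v sinθ = 3.50×10⁶·sin65° ≈ 3.172×10⁶ m/s.
r = m v⊥/(|q|B) = (9.47×10⁻²⁶)(3.172×10⁶)/((4.806×10⁻¹⁹)(0.0231)) ≈ 27.1 m.

r ≈ 27.1 m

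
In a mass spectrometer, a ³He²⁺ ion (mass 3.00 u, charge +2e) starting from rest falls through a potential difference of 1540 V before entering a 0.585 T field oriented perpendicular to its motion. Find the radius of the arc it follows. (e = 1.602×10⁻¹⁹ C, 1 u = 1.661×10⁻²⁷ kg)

r ≈ 0.0118 m

Acceleration: |q|V = ½mv² ⇒ v = √(2|q|V/m) = √(2·3.204×10⁻¹⁹·1540/4.983×10⁻²⁷) ≈ 4.450×10⁵ m/s.
In the field: r = mv/(|q|B) = (4.983×10⁻²⁷)(4.450×10⁵)/((3.204×10⁻¹⁹)(0.585)) ≈ 0.0118 m.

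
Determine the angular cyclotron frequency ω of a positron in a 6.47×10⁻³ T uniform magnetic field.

ω = |q|B/m.
ω = (1.602×10⁻¹⁹)(6.47×10⁻³)/9.109×10⁻³¹ ≈ 1.14×10⁹ rad/s.

ω ≈ 1.14×10⁹ rad/s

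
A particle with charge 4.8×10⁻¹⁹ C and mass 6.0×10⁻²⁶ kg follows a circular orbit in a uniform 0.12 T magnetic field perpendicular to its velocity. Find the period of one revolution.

T ≈ 6.5×10⁻⁶ s

The cyclotron period depends only on m, q, B: T = 2πm/(|q|B).
T = 2π(6.0×10⁻²⁶)/((4.8×10⁻¹⁹)(0.12)) ≈ 6.5×10⁻⁶ s.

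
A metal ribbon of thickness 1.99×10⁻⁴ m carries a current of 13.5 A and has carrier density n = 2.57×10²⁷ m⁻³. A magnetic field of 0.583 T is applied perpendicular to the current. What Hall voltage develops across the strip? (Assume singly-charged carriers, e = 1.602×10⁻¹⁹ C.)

V_H = IB/(n e t).
V_H = (13.5)(0.583)/((2.57×10²⁷)(1.602×10⁻¹⁹)(1.99×10⁻⁴)) ≈ 9.61×10⁻⁵ V.

V_H ≈ 9.61×10⁻⁵ V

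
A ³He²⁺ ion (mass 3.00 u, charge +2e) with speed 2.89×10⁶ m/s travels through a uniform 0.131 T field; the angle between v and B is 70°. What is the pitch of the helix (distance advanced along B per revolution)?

p ≈ 0.737 m

v∥ = v cosθ = 2.89×10⁶·cos70° ≈ 9.884×10⁵ m/s.
T = 2πm/(|q|B) = 2π(4.983×10⁻²⁷)/((3.204×10⁻¹⁹)(0.131)) ≈ 7.459×10⁻⁷ s.
pitch = v∥ T = (9.884×10⁵)(7.459×10⁻⁷) ≈ 0.737 m.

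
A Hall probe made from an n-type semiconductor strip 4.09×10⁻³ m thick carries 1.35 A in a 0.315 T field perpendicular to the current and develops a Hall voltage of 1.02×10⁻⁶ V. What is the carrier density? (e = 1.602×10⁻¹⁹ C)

From V_H = IB/(n e t), n = IB/(V_H e t).
n = (1.35)(0.315)/((1.02×10⁻⁶)(1.602×10⁻¹⁹)(4.09×10⁻³)) ≈ 6.36×10²⁶ m⁻³.

n ≈ 6.36×10²⁶ m⁻³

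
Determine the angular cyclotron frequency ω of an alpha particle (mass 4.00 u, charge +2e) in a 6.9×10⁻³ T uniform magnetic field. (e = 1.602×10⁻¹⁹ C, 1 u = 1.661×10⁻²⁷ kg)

ω ≈ 3.3×10⁵ rad/s

ω = |q|B/m.
ω = (3.204×10⁻¹⁹)(6.9×10⁻³)/6.644×10⁻²⁷ ≈ 3.3×10⁵ rad/s.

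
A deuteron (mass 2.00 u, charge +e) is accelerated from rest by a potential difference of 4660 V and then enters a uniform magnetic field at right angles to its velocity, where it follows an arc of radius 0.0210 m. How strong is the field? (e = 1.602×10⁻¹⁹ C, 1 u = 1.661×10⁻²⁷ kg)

v = √(2|q|V/m) = √(2·1.602×10⁻¹⁹·4660/3.322×10⁻²⁷) ≈ 6.704×10⁵ m/s.
B = mv/(|q|r) = (3.322×10⁻²⁷)(6.704×10⁵)/((1.602×10⁻¹⁹)(0.0210)) ≈ 0.662 T.

B ≈ 0.662 T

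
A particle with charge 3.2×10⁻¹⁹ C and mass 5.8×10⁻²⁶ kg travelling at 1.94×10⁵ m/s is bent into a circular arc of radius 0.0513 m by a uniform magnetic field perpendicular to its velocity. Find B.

From |q|vB = mv²/r, B = mv/(|q|r).
B = (5.8×10⁻²⁶)(1.94×10⁵)/((3.2×10⁻¹⁹)(0.0513)) ≈ 0.685 T.

B ≈ 0.685 T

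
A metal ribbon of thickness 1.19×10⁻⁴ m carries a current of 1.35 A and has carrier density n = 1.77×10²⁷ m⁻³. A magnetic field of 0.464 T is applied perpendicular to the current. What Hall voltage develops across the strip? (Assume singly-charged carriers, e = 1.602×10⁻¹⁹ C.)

V_H ≈ 1.86×10⁻⁵ V

V_H = IB/(n e t).
V_H = (1.35)(0.464)/((1.77×10²⁷)(1.602×10⁻¹⁹)(1.19×10⁻⁴)) ≈ 1.86×10⁻⁵ V.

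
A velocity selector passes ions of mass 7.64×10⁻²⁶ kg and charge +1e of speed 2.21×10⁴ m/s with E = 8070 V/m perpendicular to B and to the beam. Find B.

Balance of forces in the selector: qE = qvB ⇒ B = E/v.
B = 8070/2.21×10⁴ = 0.365 T.

B = 0.365 T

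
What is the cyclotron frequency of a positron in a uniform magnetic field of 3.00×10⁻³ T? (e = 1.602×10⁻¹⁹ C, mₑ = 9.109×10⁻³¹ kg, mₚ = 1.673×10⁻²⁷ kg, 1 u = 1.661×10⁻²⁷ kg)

f ≈ 8.40×10⁷ Hz

f = |q|B/(2πm).
f = (1.602×10⁻¹⁹)(3.00×10⁻³)/(2π·9.109×10⁻³¹) ≈ 8.40×10⁷ Hz.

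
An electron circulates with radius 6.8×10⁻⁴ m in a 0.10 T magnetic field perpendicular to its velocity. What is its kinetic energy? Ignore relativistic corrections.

v = |q|Br/m, then KE = ½mv² = (qBr)²/(2m).
v = (1.602×10⁻¹⁹)(0.10)(6.8×10⁻⁴)/9.109×10⁻³¹ ≈ 1.196×10⁷ m/s.
KE = ½(9.109×10⁻³¹)(1.196×10⁷)² ≈ 6.5×10⁻¹⁷ J.

KE ≈ 6.5×10⁻¹⁷ J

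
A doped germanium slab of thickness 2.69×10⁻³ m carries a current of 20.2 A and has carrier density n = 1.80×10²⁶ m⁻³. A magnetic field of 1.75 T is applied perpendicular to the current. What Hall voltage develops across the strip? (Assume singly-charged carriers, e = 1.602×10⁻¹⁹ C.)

V_H = IB/(n e t).
V_H = (20.2)(1.75)/((1.80×10²⁶)(1.602×10⁻¹⁹)(2.69×10⁻³)) ≈ 4.56×10⁻⁴ V.

V_H ≈ 4.56×10⁻⁴ V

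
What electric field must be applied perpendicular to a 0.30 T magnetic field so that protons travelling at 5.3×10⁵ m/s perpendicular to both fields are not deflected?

For straight-line motion qE = qvB, so E = vB.
E = 5.3×10⁵ × 0.30 = 1.6×10⁵ V/m.

E = 1.6×10⁵ V/m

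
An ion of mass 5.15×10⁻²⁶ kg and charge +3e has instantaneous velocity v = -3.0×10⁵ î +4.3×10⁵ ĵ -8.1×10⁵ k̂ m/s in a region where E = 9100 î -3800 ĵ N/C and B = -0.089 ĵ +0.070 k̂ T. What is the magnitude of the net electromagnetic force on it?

|F| ≈ 2.20×10⁻¹⁴ N

v×B = (-4.20×10⁴, 2.10×10⁴, 2.67×10⁴) N/C.
E + v×B = (-3.29×10⁴, 1.72×10⁴, 2.67×10⁴) N/C.
F = q(E + v×B) = (4.806×10⁻¹⁹ C)·(-3.29×10⁴, 1.72×10⁴, 2.67×10⁴) = (-1.58×10⁻¹⁴, 8.27×10⁻¹⁵, 1.28×10⁻¹⁴) N.
|F| = 2.20×10⁻¹⁴ N.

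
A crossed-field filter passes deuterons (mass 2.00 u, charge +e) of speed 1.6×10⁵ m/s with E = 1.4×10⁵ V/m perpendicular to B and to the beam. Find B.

B = 0.88 T

Balance of forces in the selector: qE = qvB ⇒ B = E/v.
B = 1.4×10⁵/1.6×10⁵ = 0.88 T.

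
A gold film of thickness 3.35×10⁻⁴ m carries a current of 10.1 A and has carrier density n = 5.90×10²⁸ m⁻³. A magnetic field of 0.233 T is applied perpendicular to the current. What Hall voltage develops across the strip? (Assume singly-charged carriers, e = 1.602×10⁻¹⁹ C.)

V_H ≈ 7.43×10⁻⁷ V

V_H = IB/(n e t).
V_H = (10.1)(0.233)/((5.90×10²⁸)(1.602×10⁻¹⁹)(3.35×10⁻⁴)) ≈ 7.43×10⁻⁷ V.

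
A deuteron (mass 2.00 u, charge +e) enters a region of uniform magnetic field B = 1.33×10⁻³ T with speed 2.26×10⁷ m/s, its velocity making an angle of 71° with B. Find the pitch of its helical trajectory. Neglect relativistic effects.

v∥ = v cosθ = 2.26×10⁷·cos71° ≈ 7.358×10⁶ m/s.
T = 2πm/(|q|B) = 2π(3.322×10⁻²⁷)/((1.602×10⁻¹⁹)(1.33×10⁻³)) ≈ 9.796×10⁻⁵ s.
pitch = v∥ T = (7.358×10⁶)(9.796×10⁻⁵) ≈ 721 m.

p ≈ 721 m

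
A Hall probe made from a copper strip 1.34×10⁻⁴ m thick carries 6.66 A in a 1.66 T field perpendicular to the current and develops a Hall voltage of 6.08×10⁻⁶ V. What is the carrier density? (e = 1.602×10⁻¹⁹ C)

From V_H = IB/(n e t), n = IB/(V_H e t).
n = (6.66)(1.66)/((6.08×10⁻⁶)(1.602×10⁻¹⁹)(1.34×10⁻⁴)) ≈ 8.47×10²⁸ m⁻³.

n ≈ 8.47×10²⁸ m⁻³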